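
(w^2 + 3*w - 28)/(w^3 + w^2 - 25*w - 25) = (w^2 + 3*w - 28)/(w^3 + w^2 - 25*w - 25)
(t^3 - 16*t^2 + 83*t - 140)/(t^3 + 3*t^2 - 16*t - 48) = (t^2 - 12*t + 35)/(t^2 + 7*t + 12)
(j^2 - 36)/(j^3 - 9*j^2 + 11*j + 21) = (j^2 - 36)/(j^3 - 9*j^2 + 11*j + 21)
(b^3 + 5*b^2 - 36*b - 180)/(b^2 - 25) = (b^2 - 36)/(b - 5)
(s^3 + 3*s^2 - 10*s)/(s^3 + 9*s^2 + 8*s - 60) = s/(s + 6)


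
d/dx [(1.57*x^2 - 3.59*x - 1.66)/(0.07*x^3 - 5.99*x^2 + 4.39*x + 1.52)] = (-0.1099*x^4 + 0.502600000000001*x^3 - 14.2632*x^2 - 15.114*x + 1.8306)/(0.0049*x^6 - 0.8386*x^5 + 36.4947*x^4 - 52.3794*x^3 + 1.0625*x^2 + 13.3456*x + 2.3104)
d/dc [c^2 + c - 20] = 2*c + 1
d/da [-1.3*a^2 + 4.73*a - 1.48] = 4.73 - 2.6*a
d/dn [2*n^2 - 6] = 4*n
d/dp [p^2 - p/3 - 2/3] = 2*p - 1/3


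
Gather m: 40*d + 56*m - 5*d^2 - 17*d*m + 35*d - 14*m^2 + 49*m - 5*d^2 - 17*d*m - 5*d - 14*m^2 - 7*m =-10*d^2 + 70*d - 28*m^2 + m*(98 - 34*d)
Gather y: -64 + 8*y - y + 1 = 7*y - 63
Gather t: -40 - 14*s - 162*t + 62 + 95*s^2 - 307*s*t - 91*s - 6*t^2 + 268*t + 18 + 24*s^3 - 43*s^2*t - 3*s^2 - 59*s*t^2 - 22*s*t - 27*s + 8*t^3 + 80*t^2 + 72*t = 24*s^3 + 92*s^2 - 132*s + 8*t^3 + t^2*(74 - 59*s) + t*(-43*s^2 - 329*s + 178) + 40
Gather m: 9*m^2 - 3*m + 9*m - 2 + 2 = 9*m^2 + 6*m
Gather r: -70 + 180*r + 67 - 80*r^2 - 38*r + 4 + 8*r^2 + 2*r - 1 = -72*r^2 + 144*r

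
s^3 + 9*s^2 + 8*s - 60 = (s - 2)*(s + 5)*(s + 6)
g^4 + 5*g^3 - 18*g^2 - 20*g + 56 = (g - 2)^2*(g + 2)*(g + 7)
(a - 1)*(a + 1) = a^2 - 1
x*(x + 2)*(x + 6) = x^3 + 8*x^2 + 12*x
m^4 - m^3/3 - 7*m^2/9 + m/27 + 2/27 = (m - 1)*(m - 1/3)*(m + 1/3)*(m + 2/3)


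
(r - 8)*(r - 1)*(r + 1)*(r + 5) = r^4 - 3*r^3 - 41*r^2 + 3*r + 40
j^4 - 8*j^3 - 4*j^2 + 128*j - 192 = (j - 6)*(j - 4)*(j - 2)*(j + 4)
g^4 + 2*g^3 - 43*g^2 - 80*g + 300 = (g - 6)*(g - 2)*(g + 5)^2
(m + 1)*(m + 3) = m^2 + 4*m + 3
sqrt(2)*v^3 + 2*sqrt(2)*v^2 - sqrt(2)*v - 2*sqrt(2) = (v - 1)*(v + 2)*(sqrt(2)*v + sqrt(2))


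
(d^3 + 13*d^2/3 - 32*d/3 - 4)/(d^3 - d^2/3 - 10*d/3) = (3*d^2 + 19*d + 6)/(d*(3*d + 5))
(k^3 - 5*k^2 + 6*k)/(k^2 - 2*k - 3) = k*(k - 2)/(k + 1)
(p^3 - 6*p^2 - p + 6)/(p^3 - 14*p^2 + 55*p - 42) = (p + 1)/(p - 7)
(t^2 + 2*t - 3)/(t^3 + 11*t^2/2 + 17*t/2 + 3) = 2*(t - 1)/(2*t^2 + 5*t + 2)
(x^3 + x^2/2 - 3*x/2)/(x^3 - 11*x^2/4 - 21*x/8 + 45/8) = 4*x*(x - 1)/(4*x^2 - 17*x + 15)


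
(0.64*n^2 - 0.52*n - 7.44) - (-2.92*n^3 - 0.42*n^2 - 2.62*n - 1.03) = 2.92*n^3 + 1.06*n^2 + 2.1*n - 6.41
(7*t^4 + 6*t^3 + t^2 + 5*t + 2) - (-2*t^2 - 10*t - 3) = 7*t^4 + 6*t^3 + 3*t^2 + 15*t + 5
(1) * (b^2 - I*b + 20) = b^2 - I*b + 20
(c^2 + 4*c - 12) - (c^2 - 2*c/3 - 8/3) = 14*c/3 - 28/3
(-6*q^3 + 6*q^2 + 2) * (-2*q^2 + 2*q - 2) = 12*q^5 - 24*q^4 + 24*q^3 - 16*q^2 + 4*q - 4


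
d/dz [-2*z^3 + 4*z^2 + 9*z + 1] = -6*z^2 + 8*z + 9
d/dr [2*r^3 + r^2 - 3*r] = 6*r^2 + 2*r - 3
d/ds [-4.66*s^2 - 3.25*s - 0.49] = -9.32*s - 3.25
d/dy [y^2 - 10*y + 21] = 2*y - 10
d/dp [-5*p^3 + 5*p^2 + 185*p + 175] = -15*p^2 + 10*p + 185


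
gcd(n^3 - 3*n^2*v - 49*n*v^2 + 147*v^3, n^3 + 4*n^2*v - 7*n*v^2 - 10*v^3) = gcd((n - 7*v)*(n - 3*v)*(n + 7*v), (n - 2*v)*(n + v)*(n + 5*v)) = 1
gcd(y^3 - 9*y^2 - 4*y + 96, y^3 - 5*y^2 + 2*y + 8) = y - 4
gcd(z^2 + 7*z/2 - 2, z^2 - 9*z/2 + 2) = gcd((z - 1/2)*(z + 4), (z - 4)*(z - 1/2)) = z - 1/2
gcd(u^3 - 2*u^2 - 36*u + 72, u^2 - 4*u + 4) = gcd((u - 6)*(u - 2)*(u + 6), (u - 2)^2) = u - 2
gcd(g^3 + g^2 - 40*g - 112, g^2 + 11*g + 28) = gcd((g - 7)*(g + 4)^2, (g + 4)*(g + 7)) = g + 4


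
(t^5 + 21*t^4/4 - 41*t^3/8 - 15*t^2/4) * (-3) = -3*t^5 - 63*t^4/4 + 123*t^3/8 + 45*t^2/4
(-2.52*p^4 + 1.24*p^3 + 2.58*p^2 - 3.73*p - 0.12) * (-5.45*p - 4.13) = 13.734*p^5 + 3.6496*p^4 - 19.1822*p^3 + 9.6731*p^2 + 16.0589*p + 0.4956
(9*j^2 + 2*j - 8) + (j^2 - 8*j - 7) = 10*j^2 - 6*j - 15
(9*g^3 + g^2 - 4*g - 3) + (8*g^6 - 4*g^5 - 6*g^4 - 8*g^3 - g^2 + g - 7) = 8*g^6 - 4*g^5 - 6*g^4 + g^3 - 3*g - 10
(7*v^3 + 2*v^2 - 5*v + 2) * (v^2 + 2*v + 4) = 7*v^5 + 16*v^4 + 27*v^3 - 16*v + 8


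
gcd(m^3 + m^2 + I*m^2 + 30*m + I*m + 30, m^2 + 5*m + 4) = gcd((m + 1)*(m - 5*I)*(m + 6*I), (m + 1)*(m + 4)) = m + 1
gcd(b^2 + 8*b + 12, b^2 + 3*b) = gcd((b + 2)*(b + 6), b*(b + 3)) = 1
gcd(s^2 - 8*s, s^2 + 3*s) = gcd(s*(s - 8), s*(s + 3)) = s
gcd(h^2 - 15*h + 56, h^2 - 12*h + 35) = h - 7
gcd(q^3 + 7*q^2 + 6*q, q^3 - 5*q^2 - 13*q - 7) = q + 1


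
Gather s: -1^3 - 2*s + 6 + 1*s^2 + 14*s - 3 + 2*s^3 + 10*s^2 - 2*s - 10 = 2*s^3 + 11*s^2 + 10*s - 8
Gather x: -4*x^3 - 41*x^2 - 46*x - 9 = -4*x^3 - 41*x^2 - 46*x - 9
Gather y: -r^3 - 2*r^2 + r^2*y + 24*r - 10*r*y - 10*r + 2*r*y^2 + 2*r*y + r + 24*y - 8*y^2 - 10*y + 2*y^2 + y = -r^3 - 2*r^2 + 15*r + y^2*(2*r - 6) + y*(r^2 - 8*r + 15)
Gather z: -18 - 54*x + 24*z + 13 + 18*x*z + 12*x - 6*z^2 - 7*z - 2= -42*x - 6*z^2 + z*(18*x + 17) - 7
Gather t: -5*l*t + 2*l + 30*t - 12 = 2*l + t*(30 - 5*l) - 12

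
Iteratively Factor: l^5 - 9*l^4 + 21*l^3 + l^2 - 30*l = (l)*(l^4 - 9*l^3 + 21*l^2 + l - 30) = l*(l + 1)*(l^3 - 10*l^2 + 31*l - 30) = l*(l - 3)*(l + 1)*(l^2 - 7*l + 10) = l*(l - 3)*(l - 2)*(l + 1)*(l - 5)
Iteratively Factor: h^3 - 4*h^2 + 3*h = (h - 3)*(h^2 - h) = h*(h - 3)*(h - 1)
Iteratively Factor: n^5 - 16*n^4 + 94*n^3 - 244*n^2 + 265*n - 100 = (n - 1)*(n^4 - 15*n^3 + 79*n^2 - 165*n + 100) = (n - 4)*(n - 1)*(n^3 - 11*n^2 + 35*n - 25) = (n - 4)*(n - 1)^2*(n^2 - 10*n + 25) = (n - 5)*(n - 4)*(n - 1)^2*(n - 5)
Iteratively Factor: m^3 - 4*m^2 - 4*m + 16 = (m + 2)*(m^2 - 6*m + 8) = (m - 4)*(m + 2)*(m - 2)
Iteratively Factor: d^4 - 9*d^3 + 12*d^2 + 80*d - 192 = (d - 4)*(d^3 - 5*d^2 - 8*d + 48) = (d - 4)*(d + 3)*(d^2 - 8*d + 16) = (d - 4)^2*(d + 3)*(d - 4)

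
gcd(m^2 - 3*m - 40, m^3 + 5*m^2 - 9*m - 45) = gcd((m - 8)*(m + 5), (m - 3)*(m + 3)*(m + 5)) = m + 5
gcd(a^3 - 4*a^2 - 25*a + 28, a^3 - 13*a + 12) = a^2 + 3*a - 4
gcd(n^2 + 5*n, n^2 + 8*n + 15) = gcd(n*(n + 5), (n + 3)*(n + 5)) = n + 5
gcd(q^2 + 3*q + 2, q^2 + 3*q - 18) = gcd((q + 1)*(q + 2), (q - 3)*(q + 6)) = 1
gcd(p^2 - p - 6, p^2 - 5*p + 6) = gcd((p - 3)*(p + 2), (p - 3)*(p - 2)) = p - 3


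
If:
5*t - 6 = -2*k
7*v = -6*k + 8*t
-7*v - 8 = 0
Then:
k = 44/23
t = 10/23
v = -8/7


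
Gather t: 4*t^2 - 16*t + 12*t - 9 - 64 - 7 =4*t^2 - 4*t - 80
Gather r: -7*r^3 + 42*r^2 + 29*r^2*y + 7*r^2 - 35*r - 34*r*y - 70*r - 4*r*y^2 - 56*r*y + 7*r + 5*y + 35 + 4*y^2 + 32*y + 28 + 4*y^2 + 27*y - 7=-7*r^3 + r^2*(29*y + 49) + r*(-4*y^2 - 90*y - 98) + 8*y^2 + 64*y + 56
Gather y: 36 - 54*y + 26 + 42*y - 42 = 20 - 12*y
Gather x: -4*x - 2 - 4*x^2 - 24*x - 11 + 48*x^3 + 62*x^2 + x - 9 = 48*x^3 + 58*x^2 - 27*x - 22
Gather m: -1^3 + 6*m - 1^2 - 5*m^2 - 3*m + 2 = -5*m^2 + 3*m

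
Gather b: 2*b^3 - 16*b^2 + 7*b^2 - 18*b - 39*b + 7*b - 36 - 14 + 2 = 2*b^3 - 9*b^2 - 50*b - 48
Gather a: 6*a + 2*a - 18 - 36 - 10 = 8*a - 64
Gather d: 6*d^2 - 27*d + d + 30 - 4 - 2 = 6*d^2 - 26*d + 24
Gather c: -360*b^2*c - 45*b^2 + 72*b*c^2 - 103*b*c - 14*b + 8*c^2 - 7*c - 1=-45*b^2 - 14*b + c^2*(72*b + 8) + c*(-360*b^2 - 103*b - 7) - 1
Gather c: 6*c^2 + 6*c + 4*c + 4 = 6*c^2 + 10*c + 4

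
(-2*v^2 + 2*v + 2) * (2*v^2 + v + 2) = -4*v^4 + 2*v^3 + 2*v^2 + 6*v + 4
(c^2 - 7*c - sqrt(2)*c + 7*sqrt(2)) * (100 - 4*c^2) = -4*c^4 + 4*sqrt(2)*c^3 + 28*c^3 - 28*sqrt(2)*c^2 + 100*c^2 - 700*c - 100*sqrt(2)*c + 700*sqrt(2)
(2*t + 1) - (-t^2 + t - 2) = t^2 + t + 3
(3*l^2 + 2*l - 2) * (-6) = -18*l^2 - 12*l + 12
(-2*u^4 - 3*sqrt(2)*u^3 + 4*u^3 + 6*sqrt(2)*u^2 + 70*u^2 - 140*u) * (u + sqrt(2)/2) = -2*u^5 - 4*sqrt(2)*u^4 + 4*u^4 + 8*sqrt(2)*u^3 + 67*u^3 - 134*u^2 + 35*sqrt(2)*u^2 - 70*sqrt(2)*u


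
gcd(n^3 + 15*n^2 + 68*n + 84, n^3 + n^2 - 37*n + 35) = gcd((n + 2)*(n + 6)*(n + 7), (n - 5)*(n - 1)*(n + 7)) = n + 7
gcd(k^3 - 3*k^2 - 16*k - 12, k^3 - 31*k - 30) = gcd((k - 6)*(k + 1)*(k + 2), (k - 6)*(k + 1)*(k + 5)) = k^2 - 5*k - 6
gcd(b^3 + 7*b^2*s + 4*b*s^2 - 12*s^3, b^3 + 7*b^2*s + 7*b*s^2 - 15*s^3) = -b + s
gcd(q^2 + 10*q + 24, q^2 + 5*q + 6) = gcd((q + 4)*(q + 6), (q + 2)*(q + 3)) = 1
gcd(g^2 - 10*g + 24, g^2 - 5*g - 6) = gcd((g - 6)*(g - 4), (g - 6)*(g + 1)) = g - 6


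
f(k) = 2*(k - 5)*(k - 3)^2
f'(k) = 2*(k - 5)*(2*k - 6) + 2*(k - 3)^2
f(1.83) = -8.68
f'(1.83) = 17.57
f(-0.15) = -102.20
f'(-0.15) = 84.74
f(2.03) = -5.59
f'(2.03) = 13.41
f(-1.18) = -215.96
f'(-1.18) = 138.27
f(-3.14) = -613.75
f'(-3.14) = 275.32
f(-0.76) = -162.87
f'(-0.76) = 114.91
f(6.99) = 63.36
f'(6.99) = 63.60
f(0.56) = -52.87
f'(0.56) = 55.24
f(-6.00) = -1782.00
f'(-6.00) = 558.00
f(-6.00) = -1782.00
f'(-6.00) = 558.00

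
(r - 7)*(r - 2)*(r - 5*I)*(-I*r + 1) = -I*r^4 - 4*r^3 + 9*I*r^3 + 36*r^2 - 19*I*r^2 - 56*r + 45*I*r - 70*I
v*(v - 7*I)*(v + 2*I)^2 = v^4 - 3*I*v^3 + 24*v^2 + 28*I*v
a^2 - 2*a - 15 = (a - 5)*(a + 3)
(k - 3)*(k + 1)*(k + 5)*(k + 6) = k^4 + 9*k^3 + 5*k^2 - 93*k - 90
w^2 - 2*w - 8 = (w - 4)*(w + 2)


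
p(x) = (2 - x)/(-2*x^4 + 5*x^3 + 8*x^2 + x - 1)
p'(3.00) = -0.04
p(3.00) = -0.02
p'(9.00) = 0.00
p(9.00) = 0.00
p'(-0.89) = -108.65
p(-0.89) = -8.68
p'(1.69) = -0.04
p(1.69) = 0.01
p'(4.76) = -0.01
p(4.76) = 0.01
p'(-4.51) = -0.00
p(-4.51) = -0.01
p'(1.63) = -0.05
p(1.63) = 0.01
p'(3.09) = -0.05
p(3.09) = -0.02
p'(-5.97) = -0.00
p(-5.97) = -0.00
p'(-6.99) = -0.00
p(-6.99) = -0.00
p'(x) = (2 - x)*(8*x^3 - 15*x^2 - 16*x - 1)/(-2*x^4 + 5*x^3 + 8*x^2 + x - 1)^2 - 1/(-2*x^4 + 5*x^3 + 8*x^2 + x - 1)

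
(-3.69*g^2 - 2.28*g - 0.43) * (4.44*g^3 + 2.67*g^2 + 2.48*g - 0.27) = -16.3836*g^5 - 19.9755*g^4 - 17.148*g^3 - 5.8062*g^2 - 0.4508*g + 0.1161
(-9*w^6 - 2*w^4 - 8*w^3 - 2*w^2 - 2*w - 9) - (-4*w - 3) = -9*w^6 - 2*w^4 - 8*w^3 - 2*w^2 + 2*w - 6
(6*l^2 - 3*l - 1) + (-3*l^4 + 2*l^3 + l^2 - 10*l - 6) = -3*l^4 + 2*l^3 + 7*l^2 - 13*l - 7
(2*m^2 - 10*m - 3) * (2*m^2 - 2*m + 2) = 4*m^4 - 24*m^3 + 18*m^2 - 14*m - 6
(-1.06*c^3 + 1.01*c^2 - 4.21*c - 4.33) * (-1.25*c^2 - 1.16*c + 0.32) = 1.325*c^5 - 0.0328999999999999*c^4 + 3.7517*c^3 + 10.6193*c^2 + 3.6756*c - 1.3856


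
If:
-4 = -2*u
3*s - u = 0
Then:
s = 2/3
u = 2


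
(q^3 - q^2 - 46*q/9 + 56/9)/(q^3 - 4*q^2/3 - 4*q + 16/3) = (q + 7/3)/(q + 2)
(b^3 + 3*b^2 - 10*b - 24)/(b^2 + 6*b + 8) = b - 3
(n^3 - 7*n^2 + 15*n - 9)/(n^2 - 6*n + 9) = n - 1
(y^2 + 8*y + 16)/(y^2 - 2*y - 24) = (y + 4)/(y - 6)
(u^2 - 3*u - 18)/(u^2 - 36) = (u + 3)/(u + 6)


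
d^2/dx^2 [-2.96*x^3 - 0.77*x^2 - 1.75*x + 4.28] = -17.76*x - 1.54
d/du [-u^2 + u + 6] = 1 - 2*u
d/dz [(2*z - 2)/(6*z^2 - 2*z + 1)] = 2*(-6*z^2 + 12*z - 1)/(36*z^4 - 24*z^3 + 16*z^2 - 4*z + 1)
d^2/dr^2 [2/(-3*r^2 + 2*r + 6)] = 4*(-9*r^2 + 6*r + 4*(3*r - 1)^2 + 18)/(-3*r^2 + 2*r + 6)^3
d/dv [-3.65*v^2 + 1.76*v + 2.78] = 1.76 - 7.3*v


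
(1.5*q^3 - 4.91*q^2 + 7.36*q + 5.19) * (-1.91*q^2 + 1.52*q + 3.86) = -2.865*q^5 + 11.6581*q^4 - 15.7308*q^3 - 17.6783*q^2 + 36.2984*q + 20.0334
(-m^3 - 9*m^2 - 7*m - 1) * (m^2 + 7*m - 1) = -m^5 - 16*m^4 - 69*m^3 - 41*m^2 + 1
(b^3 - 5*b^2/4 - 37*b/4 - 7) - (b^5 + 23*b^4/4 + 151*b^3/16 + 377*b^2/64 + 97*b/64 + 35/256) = -b^5 - 23*b^4/4 - 135*b^3/16 - 457*b^2/64 - 689*b/64 - 1827/256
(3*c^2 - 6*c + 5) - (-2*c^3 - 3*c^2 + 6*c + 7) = 2*c^3 + 6*c^2 - 12*c - 2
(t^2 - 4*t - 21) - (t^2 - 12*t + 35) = 8*t - 56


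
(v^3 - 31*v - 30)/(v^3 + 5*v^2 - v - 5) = (v - 6)/(v - 1)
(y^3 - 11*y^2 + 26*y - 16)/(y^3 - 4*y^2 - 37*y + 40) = (y - 2)/(y + 5)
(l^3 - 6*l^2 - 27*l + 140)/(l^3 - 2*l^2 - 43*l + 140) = (l^2 - 2*l - 35)/(l^2 + 2*l - 35)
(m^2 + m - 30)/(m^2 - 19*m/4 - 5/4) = 4*(m + 6)/(4*m + 1)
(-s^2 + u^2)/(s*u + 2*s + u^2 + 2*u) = (-s + u)/(u + 2)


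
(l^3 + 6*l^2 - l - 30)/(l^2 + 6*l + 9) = (l^2 + 3*l - 10)/(l + 3)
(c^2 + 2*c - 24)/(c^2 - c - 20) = (-c^2 - 2*c + 24)/(-c^2 + c + 20)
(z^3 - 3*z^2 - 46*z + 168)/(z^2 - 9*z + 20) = (z^2 + z - 42)/(z - 5)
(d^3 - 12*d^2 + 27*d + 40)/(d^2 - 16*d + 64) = (d^2 - 4*d - 5)/(d - 8)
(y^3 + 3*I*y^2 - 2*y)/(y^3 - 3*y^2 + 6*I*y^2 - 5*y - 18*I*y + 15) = y*(y + 2*I)/(y^2 + y*(-3 + 5*I) - 15*I)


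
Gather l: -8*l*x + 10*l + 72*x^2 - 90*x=l*(10 - 8*x) + 72*x^2 - 90*x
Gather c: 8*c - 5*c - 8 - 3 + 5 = 3*c - 6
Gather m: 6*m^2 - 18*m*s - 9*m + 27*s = 6*m^2 + m*(-18*s - 9) + 27*s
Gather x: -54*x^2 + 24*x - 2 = -54*x^2 + 24*x - 2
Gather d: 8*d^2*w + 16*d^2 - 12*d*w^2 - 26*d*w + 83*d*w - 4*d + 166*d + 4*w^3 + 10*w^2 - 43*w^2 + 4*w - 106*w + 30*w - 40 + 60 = d^2*(8*w + 16) + d*(-12*w^2 + 57*w + 162) + 4*w^3 - 33*w^2 - 72*w + 20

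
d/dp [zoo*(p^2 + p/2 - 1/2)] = zoo*(p + 1)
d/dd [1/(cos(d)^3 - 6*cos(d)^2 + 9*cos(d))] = 3*(-sin(d)/cos(d)^2 + tan(d))/(cos(d) - 3)^3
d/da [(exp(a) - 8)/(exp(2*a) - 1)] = (-2*(exp(a) - 8)*exp(a) + exp(2*a) - 1)*exp(a)/(1 - exp(2*a))^2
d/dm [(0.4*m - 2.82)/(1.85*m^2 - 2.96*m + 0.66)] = (-0.74*m^2 + 10.434*m - 8.0832)/(3.4225*m^4 - 10.952*m^3 + 11.2036*m^2 - 3.9072*m + 0.4356)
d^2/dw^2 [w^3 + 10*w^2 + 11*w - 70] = 6*w + 20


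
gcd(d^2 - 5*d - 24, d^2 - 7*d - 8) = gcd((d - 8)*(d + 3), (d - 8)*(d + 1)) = d - 8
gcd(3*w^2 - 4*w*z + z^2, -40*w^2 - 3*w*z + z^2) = 1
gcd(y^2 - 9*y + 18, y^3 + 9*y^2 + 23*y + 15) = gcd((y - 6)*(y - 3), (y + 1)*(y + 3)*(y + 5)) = 1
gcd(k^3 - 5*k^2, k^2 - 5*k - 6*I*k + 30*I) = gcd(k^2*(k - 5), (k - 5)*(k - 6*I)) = k - 5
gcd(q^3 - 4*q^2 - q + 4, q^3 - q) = q^2 - 1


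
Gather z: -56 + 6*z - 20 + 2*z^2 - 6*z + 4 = 2*z^2 - 72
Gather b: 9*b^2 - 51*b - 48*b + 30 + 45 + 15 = 9*b^2 - 99*b + 90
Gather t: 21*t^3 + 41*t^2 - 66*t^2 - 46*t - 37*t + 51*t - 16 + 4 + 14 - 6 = 21*t^3 - 25*t^2 - 32*t - 4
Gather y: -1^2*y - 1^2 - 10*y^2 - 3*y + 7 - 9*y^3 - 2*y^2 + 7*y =-9*y^3 - 12*y^2 + 3*y + 6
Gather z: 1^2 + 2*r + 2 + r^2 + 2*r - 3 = r^2 + 4*r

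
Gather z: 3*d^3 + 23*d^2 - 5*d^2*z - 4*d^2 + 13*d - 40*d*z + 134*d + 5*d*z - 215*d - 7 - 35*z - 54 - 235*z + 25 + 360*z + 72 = 3*d^3 + 19*d^2 - 68*d + z*(-5*d^2 - 35*d + 90) + 36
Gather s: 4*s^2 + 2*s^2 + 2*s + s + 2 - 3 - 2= 6*s^2 + 3*s - 3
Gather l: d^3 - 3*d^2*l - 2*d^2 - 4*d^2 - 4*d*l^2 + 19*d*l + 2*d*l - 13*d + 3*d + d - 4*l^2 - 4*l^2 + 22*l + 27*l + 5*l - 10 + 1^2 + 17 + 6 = d^3 - 6*d^2 - 9*d + l^2*(-4*d - 8) + l*(-3*d^2 + 21*d + 54) + 14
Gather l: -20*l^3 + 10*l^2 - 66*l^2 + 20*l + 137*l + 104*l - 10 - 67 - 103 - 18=-20*l^3 - 56*l^2 + 261*l - 198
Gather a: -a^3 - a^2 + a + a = -a^3 - a^2 + 2*a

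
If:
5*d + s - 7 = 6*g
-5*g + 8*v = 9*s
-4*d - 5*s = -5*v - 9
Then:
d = 55*v/111 + 356/111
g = 19*v/37 + 51/37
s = 67*v/111 - 85/111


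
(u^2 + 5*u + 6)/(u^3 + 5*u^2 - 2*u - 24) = (u + 2)/(u^2 + 2*u - 8)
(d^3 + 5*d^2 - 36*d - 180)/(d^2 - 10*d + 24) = (d^2 + 11*d + 30)/(d - 4)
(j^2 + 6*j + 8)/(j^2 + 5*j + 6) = (j + 4)/(j + 3)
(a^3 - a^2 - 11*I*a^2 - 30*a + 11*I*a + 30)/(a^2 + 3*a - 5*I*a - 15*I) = (a^2 - a*(1 + 6*I) + 6*I)/(a + 3)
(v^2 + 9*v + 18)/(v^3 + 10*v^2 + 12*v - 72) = (v + 3)/(v^2 + 4*v - 12)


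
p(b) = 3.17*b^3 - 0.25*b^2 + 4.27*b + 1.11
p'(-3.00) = 91.36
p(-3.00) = -99.54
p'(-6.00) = 349.63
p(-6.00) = -718.23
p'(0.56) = 6.97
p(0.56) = 3.98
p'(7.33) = 511.57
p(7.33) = 1267.43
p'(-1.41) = 23.88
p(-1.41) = -14.29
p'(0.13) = 4.37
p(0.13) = 1.67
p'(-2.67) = 73.40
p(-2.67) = -72.41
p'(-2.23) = 52.68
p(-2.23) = -44.81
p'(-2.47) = 63.52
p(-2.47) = -58.73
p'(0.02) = 4.26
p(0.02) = 1.20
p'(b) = 9.51*b^2 - 0.5*b + 4.27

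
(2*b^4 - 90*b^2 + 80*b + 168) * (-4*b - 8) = -8*b^5 - 16*b^4 + 360*b^3 + 400*b^2 - 1312*b - 1344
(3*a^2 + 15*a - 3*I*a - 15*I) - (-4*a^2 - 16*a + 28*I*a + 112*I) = 7*a^2 + 31*a - 31*I*a - 127*I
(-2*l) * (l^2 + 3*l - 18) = -2*l^3 - 6*l^2 + 36*l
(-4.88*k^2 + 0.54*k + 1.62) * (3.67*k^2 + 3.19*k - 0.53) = -17.9096*k^4 - 13.5854*k^3 + 10.2544*k^2 + 4.8816*k - 0.8586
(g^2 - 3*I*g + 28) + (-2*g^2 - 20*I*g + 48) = -g^2 - 23*I*g + 76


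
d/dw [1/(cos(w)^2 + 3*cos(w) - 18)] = (2*cos(w) + 3)*sin(w)/(cos(w)^2 + 3*cos(w) - 18)^2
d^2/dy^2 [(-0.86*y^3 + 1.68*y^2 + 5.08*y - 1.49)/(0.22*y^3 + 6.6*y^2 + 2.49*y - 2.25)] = (2.66006399999999*y^6 + 4.30187999999998*y^5 + 32.7613439999999*y^4 + 322.60626*y^3 - 185.551632*y^2 + 275.16024*y + 11.202102)/(0.010648*y^9 + 0.95832*y^8 + 29.111148*y^7 + 308.86218*y^6 + 309.883266*y^5 - 178.66332*y^4 - 203.079501*y^3 + 58.386825*y^2 + 37.816875*y - 11.390625)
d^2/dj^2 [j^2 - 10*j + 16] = 2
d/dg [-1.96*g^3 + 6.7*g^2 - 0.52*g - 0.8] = -5.88*g^2 + 13.4*g - 0.52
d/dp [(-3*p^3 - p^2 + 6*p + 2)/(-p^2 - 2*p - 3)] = (3*p^4 + 12*p^3 + 35*p^2 + 10*p - 14)/(p^4 + 4*p^3 + 10*p^2 + 12*p + 9)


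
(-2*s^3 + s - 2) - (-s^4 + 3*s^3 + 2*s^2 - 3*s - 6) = s^4 - 5*s^3 - 2*s^2 + 4*s + 4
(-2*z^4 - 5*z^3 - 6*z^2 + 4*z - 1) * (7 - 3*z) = 6*z^5 + z^4 - 17*z^3 - 54*z^2 + 31*z - 7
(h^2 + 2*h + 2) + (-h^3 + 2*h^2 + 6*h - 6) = -h^3 + 3*h^2 + 8*h - 4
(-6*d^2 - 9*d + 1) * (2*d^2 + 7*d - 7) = -12*d^4 - 60*d^3 - 19*d^2 + 70*d - 7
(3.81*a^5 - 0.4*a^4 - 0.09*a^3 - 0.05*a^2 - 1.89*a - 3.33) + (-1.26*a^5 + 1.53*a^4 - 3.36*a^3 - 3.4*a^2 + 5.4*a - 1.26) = 2.55*a^5 + 1.13*a^4 - 3.45*a^3 - 3.45*a^2 + 3.51*a - 4.59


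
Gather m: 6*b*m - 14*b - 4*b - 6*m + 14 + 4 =-18*b + m*(6*b - 6) + 18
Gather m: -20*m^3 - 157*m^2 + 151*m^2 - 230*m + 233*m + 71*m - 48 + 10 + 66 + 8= -20*m^3 - 6*m^2 + 74*m + 36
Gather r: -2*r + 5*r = 3*r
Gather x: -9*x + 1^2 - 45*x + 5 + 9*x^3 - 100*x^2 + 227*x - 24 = 9*x^3 - 100*x^2 + 173*x - 18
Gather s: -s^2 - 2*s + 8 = -s^2 - 2*s + 8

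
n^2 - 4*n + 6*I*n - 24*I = (n - 4)*(n + 6*I)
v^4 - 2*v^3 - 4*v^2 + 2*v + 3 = (v - 3)*(v - 1)*(v + 1)^2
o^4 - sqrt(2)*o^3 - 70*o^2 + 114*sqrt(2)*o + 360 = (o - 5*sqrt(2))*(o - 3*sqrt(2))*(o + sqrt(2))*(o + 6*sqrt(2))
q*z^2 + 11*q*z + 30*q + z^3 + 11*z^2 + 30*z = (q + z)*(z + 5)*(z + 6)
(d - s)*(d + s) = d^2 - s^2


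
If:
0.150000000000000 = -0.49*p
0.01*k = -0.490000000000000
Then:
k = -49.00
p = -0.31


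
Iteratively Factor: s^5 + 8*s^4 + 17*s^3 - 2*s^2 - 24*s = (s + 3)*(s^4 + 5*s^3 + 2*s^2 - 8*s) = (s - 1)*(s + 3)*(s^3 + 6*s^2 + 8*s) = (s - 1)*(s + 2)*(s + 3)*(s^2 + 4*s) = (s - 1)*(s + 2)*(s + 3)*(s + 4)*(s)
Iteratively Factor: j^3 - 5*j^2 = (j - 5)*(j^2) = j*(j - 5)*(j)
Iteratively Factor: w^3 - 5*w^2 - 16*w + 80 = (w - 4)*(w^2 - w - 20) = (w - 4)*(w + 4)*(w - 5)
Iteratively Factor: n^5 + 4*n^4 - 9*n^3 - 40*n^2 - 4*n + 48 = (n + 2)*(n^4 + 2*n^3 - 13*n^2 - 14*n + 24) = (n + 2)*(n + 4)*(n^3 - 2*n^2 - 5*n + 6) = (n - 3)*(n + 2)*(n + 4)*(n^2 + n - 2) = (n - 3)*(n - 1)*(n + 2)*(n + 4)*(n + 2)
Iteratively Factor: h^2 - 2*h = (h - 2)*(h)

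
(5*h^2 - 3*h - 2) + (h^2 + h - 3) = 6*h^2 - 2*h - 5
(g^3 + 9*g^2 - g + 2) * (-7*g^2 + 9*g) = -7*g^5 - 54*g^4 + 88*g^3 - 23*g^2 + 18*g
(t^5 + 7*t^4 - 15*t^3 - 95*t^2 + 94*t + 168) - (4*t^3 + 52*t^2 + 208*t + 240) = t^5 + 7*t^4 - 19*t^3 - 147*t^2 - 114*t - 72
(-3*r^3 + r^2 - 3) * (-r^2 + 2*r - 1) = 3*r^5 - 7*r^4 + 5*r^3 + 2*r^2 - 6*r + 3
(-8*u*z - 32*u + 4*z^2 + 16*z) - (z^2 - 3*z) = -8*u*z - 32*u + 3*z^2 + 19*z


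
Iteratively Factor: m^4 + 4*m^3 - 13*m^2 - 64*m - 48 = (m + 1)*(m^3 + 3*m^2 - 16*m - 48) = (m + 1)*(m + 4)*(m^2 - m - 12) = (m + 1)*(m + 3)*(m + 4)*(m - 4)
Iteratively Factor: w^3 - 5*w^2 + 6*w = (w - 2)*(w^2 - 3*w) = w*(w - 2)*(w - 3)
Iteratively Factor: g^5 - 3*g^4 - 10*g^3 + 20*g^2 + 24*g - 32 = (g - 1)*(g^4 - 2*g^3 - 12*g^2 + 8*g + 32) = (g - 4)*(g - 1)*(g^3 + 2*g^2 - 4*g - 8) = (g - 4)*(g - 2)*(g - 1)*(g^2 + 4*g + 4) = (g - 4)*(g - 2)*(g - 1)*(g + 2)*(g + 2)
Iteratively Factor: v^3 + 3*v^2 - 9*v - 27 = (v - 3)*(v^2 + 6*v + 9) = (v - 3)*(v + 3)*(v + 3)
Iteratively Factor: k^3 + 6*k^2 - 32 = (k + 4)*(k^2 + 2*k - 8) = (k + 4)^2*(k - 2)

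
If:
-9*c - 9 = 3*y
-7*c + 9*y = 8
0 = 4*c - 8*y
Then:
No Solution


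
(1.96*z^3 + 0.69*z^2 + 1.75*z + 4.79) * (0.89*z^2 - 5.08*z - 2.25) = 1.7444*z^5 - 9.3427*z^4 - 6.3577*z^3 - 6.1794*z^2 - 28.2707*z - 10.7775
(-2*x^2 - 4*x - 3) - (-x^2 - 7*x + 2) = -x^2 + 3*x - 5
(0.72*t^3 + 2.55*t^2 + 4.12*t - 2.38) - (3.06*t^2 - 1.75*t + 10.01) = 0.72*t^3 - 0.51*t^2 + 5.87*t - 12.39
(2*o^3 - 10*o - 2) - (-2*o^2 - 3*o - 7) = 2*o^3 + 2*o^2 - 7*o + 5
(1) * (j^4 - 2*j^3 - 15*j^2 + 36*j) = j^4 - 2*j^3 - 15*j^2 + 36*j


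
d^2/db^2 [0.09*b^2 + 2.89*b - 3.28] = 0.180000000000000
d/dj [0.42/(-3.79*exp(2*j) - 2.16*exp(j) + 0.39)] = (3.1836*exp(j) + 0.9072)*exp(j)/(3.79*exp(2*j) + 2.16*exp(j) - 0.39)^2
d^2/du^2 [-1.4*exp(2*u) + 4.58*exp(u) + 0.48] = (4.58 - 5.6*exp(u))*exp(u)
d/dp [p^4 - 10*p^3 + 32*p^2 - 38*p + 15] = 4*p^3 - 30*p^2 + 64*p - 38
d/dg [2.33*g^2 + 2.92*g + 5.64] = 4.66*g + 2.92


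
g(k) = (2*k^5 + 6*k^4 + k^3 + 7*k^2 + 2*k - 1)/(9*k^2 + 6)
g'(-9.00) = 41.96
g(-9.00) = -107.36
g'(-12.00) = 79.96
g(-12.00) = -287.25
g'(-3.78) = 4.42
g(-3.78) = -2.09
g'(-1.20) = -0.90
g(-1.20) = 0.65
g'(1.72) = 4.27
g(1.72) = 3.40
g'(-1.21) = -0.90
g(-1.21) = 0.66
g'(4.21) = 17.39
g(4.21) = 28.61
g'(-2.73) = 1.24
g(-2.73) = 0.76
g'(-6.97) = 23.05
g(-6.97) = -42.31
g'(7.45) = 46.90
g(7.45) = 128.97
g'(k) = -18*k*(2*k^5 + 6*k^4 + k^3 + 7*k^2 + 2*k - 1)/(9*k^2 + 6)^2 + (10*k^4 + 24*k^3 + 3*k^2 + 14*k + 2)/(9*k^2 + 6)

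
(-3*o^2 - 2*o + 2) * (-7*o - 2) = 21*o^3 + 20*o^2 - 10*o - 4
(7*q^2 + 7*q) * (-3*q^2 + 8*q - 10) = -21*q^4 + 35*q^3 - 14*q^2 - 70*q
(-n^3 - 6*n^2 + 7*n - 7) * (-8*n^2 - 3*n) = 8*n^5 + 51*n^4 - 38*n^3 + 35*n^2 + 21*n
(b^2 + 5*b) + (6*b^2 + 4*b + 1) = 7*b^2 + 9*b + 1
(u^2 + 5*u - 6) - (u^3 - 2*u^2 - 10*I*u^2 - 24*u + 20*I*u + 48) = -u^3 + 3*u^2 + 10*I*u^2 + 29*u - 20*I*u - 54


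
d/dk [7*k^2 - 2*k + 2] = 14*k - 2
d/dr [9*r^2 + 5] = 18*r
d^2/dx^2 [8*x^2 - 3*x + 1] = 16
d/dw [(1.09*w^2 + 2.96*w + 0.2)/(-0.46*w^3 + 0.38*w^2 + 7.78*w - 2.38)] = (0.5014*w^4 + 2.7232*w^3 + 7.6314*w^2 - 5.3404*w - 8.6008)/(0.2116*w^6 - 0.3496*w^5 - 7.0132*w^4 + 8.1024*w^3 + 58.7196*w^2 - 37.0328*w + 5.6644)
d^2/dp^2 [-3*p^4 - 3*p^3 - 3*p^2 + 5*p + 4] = -36*p^2 - 18*p - 6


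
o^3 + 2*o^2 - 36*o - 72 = (o - 6)*(o + 2)*(o + 6)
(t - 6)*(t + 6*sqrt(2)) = t^2 - 6*t + 6*sqrt(2)*t - 36*sqrt(2)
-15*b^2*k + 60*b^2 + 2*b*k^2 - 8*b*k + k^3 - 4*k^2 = (-3*b + k)*(5*b + k)*(k - 4)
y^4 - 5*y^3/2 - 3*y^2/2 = y^2*(y - 3)*(y + 1/2)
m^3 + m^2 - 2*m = m*(m - 1)*(m + 2)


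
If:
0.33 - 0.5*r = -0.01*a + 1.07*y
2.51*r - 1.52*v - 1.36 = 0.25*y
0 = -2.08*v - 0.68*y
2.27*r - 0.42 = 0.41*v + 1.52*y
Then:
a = 45.47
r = 0.49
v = -0.16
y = 0.50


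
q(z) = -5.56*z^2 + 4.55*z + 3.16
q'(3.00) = -28.81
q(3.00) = -33.23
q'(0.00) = 4.55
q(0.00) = 3.16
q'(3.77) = -37.37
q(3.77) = -58.71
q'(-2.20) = 29.01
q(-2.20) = -33.76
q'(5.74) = -59.28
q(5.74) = -153.91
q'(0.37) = 0.44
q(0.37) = 4.08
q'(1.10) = -7.68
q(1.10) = 1.44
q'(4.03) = -40.26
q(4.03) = -68.80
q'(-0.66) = 11.89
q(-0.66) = -2.26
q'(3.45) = -33.81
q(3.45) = -47.32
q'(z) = 4.55 - 11.12*z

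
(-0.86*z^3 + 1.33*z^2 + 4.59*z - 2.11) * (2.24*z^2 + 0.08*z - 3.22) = -1.9264*z^5 + 2.9104*z^4 + 13.1572*z^3 - 8.6418*z^2 - 14.9486*z + 6.7942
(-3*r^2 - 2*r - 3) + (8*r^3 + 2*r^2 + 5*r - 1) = 8*r^3 - r^2 + 3*r - 4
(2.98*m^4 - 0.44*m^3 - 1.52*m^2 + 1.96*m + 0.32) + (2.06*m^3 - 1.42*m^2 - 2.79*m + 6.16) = 2.98*m^4 + 1.62*m^3 - 2.94*m^2 - 0.83*m + 6.48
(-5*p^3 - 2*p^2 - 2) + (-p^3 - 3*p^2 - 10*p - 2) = -6*p^3 - 5*p^2 - 10*p - 4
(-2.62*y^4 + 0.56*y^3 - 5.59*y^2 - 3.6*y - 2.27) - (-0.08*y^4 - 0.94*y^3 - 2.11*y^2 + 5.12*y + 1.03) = -2.54*y^4 + 1.5*y^3 - 3.48*y^2 - 8.72*y - 3.3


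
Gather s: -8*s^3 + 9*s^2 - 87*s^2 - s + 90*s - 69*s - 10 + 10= -8*s^3 - 78*s^2 + 20*s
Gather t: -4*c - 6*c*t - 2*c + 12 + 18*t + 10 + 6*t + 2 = -6*c + t*(24 - 6*c) + 24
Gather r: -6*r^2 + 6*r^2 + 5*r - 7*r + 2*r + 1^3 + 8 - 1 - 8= 0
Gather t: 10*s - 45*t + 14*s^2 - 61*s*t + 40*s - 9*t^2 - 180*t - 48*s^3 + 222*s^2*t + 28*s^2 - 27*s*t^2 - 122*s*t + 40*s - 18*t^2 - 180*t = -48*s^3 + 42*s^2 + 90*s + t^2*(-27*s - 27) + t*(222*s^2 - 183*s - 405)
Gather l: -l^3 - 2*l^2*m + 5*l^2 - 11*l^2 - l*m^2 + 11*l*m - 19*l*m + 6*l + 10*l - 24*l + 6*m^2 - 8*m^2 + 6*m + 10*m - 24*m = -l^3 + l^2*(-2*m - 6) + l*(-m^2 - 8*m - 8) - 2*m^2 - 8*m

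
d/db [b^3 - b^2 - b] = 3*b^2 - 2*b - 1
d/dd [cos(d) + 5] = -sin(d)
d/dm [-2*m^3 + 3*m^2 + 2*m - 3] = -6*m^2 + 6*m + 2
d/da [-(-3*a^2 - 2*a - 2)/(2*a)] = 3/2 - 1/a^2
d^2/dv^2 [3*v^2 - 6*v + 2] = 6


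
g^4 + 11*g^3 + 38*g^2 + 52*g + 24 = (g + 1)*(g + 2)^2*(g + 6)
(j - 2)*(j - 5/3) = j^2 - 11*j/3 + 10/3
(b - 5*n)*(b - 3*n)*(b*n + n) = b^3*n - 8*b^2*n^2 + b^2*n + 15*b*n^3 - 8*b*n^2 + 15*n^3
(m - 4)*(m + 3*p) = m^2 + 3*m*p - 4*m - 12*p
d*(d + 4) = d^2 + 4*d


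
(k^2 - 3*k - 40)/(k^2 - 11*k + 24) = (k + 5)/(k - 3)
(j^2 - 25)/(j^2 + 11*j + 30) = (j - 5)/(j + 6)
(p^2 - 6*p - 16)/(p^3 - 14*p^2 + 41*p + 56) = (p + 2)/(p^2 - 6*p - 7)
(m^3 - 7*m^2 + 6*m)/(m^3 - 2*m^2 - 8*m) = (-m^2 + 7*m - 6)/(-m^2 + 2*m + 8)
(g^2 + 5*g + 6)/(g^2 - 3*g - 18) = (g + 2)/(g - 6)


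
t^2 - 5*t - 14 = (t - 7)*(t + 2)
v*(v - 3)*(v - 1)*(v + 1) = v^4 - 3*v^3 - v^2 + 3*v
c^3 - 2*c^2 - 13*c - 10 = (c - 5)*(c + 1)*(c + 2)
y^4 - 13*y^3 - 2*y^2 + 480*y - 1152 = (y - 8)^2*(y - 3)*(y + 6)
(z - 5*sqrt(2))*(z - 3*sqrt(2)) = z^2 - 8*sqrt(2)*z + 30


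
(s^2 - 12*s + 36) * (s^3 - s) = s^5 - 12*s^4 + 35*s^3 + 12*s^2 - 36*s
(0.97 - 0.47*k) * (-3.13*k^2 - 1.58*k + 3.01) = 1.4711*k^3 - 2.2935*k^2 - 2.9473*k + 2.9197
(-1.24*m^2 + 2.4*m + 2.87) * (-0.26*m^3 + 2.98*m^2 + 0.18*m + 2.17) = 0.3224*m^5 - 4.3192*m^4 + 6.1826*m^3 + 6.2938*m^2 + 5.7246*m + 6.2279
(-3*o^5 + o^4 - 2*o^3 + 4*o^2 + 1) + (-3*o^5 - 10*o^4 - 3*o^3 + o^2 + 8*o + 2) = -6*o^5 - 9*o^4 - 5*o^3 + 5*o^2 + 8*o + 3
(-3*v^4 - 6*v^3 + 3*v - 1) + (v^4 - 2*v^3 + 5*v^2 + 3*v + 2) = -2*v^4 - 8*v^3 + 5*v^2 + 6*v + 1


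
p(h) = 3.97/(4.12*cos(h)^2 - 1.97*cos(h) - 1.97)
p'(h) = 3.97*(8.24*sin(h)*cos(h) - 1.97*sin(h))/(4.12*cos(h)^2 - 1.97*cos(h) - 1.97)^2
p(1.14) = -1.91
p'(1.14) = 1.23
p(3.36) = 1.02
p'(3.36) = 0.57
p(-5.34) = -2.33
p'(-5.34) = 3.17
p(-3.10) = 0.97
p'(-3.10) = 0.10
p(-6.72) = -10.66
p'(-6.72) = -66.56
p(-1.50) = -1.90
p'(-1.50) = 1.26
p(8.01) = -2.54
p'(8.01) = -5.21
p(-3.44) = 1.08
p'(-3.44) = -0.85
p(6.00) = -62.82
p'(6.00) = -1650.35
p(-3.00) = 0.99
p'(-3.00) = 0.35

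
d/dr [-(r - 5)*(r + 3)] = 2 - 2*r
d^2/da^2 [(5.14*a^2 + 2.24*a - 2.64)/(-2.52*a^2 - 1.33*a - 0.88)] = (6.00465600000001*a^3 + 168.98112*a^2 + 82.893888*a - 5.086576)/(16.003008*a^6 + 25.338096*a^5 + 30.13794*a^4 + 20.049085*a^3 + 10.52436*a^2 + 3.089856*a + 0.681472)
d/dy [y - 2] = 1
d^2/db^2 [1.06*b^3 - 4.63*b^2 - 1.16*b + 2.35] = 6.36*b - 9.26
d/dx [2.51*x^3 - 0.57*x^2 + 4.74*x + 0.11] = 7.53*x^2 - 1.14*x + 4.74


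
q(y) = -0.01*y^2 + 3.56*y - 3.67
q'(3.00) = 3.50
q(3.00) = 6.92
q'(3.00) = 3.50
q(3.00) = 6.92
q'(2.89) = 3.50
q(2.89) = 6.53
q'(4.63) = 3.47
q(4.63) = 12.60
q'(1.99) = 3.52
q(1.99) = 3.37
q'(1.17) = 3.54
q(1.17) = 0.48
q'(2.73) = 3.51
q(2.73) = 5.97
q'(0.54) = 3.55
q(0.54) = -1.75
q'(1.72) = 3.53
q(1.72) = 2.42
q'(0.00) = 3.56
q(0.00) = -3.67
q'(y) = 3.56 - 0.02*y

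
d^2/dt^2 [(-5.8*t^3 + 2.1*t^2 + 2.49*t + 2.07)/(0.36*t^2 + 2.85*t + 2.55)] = (-87.235992*t^3 - 262.866168*t^2 - 227.259*t + 20.94498)/(0.046656*t^6 + 1.10808*t^5 + 9.76374*t^4 + 38.846925*t^3 + 69.159825*t^2 + 55.596375*t + 16.581375)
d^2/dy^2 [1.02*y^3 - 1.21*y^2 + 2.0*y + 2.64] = 6.12*y - 2.42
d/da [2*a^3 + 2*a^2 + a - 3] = 6*a^2 + 4*a + 1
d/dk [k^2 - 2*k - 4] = 2*k - 2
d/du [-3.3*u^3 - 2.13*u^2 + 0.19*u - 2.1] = -9.9*u^2 - 4.26*u + 0.19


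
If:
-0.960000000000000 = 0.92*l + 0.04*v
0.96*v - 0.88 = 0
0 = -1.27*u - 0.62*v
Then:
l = -1.08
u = -0.45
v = 0.92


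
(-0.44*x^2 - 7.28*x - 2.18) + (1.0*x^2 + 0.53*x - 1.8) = 0.56*x^2 - 6.75*x - 3.98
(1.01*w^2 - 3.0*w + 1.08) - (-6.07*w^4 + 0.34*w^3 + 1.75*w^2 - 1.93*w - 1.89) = 6.07*w^4 - 0.34*w^3 - 0.74*w^2 - 1.07*w + 2.97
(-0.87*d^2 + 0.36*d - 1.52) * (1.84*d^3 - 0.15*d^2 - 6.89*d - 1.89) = -1.6008*d^5 + 0.7929*d^4 + 3.1435*d^3 - 0.6081*d^2 + 9.7924*d + 2.8728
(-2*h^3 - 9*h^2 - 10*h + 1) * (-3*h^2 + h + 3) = 6*h^5 + 25*h^4 + 15*h^3 - 40*h^2 - 29*h + 3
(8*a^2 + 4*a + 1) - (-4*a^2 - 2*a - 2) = 12*a^2 + 6*a + 3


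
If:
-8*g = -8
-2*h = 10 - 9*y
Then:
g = 1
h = 9*y/2 - 5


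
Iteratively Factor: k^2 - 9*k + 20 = (k - 4)*(k - 5)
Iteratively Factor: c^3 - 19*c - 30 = (c + 2)*(c^2 - 2*c - 15) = (c - 5)*(c + 2)*(c + 3)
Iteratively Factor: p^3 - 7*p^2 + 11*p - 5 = (p - 1)*(p^2 - 6*p + 5) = (p - 1)^2*(p - 5)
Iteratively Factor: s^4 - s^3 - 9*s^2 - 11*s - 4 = (s - 4)*(s^3 + 3*s^2 + 3*s + 1) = (s - 4)*(s + 1)*(s^2 + 2*s + 1) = (s - 4)*(s + 1)^2*(s + 1)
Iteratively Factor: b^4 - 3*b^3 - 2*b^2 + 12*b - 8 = (b - 2)*(b^3 - b^2 - 4*b + 4) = (b - 2)^2*(b^2 + b - 2) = (b - 2)^2*(b + 2)*(b - 1)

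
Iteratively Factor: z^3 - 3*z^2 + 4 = (z + 1)*(z^2 - 4*z + 4) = (z - 2)*(z + 1)*(z - 2)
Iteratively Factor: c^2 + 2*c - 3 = (c + 3)*(c - 1)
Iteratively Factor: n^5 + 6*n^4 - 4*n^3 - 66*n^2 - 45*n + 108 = (n - 3)*(n^4 + 9*n^3 + 23*n^2 + 3*n - 36) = (n - 3)*(n + 3)*(n^3 + 6*n^2 + 5*n - 12) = (n - 3)*(n + 3)*(n + 4)*(n^2 + 2*n - 3) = (n - 3)*(n + 3)^2*(n + 4)*(n - 1)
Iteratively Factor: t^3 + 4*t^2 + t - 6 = (t + 3)*(t^2 + t - 2) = (t + 2)*(t + 3)*(t - 1)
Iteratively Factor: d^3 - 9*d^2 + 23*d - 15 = (d - 1)*(d^2 - 8*d + 15) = (d - 5)*(d - 1)*(d - 3)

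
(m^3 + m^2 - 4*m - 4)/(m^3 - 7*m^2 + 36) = (m^2 - m - 2)/(m^2 - 9*m + 18)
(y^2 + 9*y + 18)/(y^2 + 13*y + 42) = (y + 3)/(y + 7)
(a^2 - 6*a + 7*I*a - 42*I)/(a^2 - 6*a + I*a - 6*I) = (a + 7*I)/(a + I)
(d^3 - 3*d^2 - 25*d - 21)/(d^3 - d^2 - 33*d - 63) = (d + 1)/(d + 3)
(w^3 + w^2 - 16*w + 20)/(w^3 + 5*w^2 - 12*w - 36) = (w^3 + w^2 - 16*w + 20)/(w^3 + 5*w^2 - 12*w - 36)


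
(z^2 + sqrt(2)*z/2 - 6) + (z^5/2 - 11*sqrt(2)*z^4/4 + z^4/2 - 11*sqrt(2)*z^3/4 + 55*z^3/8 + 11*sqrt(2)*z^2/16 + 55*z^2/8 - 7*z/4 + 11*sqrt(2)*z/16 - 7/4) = z^5/2 - 11*sqrt(2)*z^4/4 + z^4/2 - 11*sqrt(2)*z^3/4 + 55*z^3/8 + 11*sqrt(2)*z^2/16 + 63*z^2/8 - 7*z/4 + 19*sqrt(2)*z/16 - 31/4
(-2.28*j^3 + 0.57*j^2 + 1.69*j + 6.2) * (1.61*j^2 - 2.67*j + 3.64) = -3.6708*j^5 + 7.0053*j^4 - 7.1002*j^3 + 7.5445*j^2 - 10.4024*j + 22.568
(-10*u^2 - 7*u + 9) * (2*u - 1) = -20*u^3 - 4*u^2 + 25*u - 9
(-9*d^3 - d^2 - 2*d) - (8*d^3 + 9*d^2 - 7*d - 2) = -17*d^3 - 10*d^2 + 5*d + 2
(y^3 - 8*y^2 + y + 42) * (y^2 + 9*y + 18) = y^5 + y^4 - 53*y^3 - 93*y^2 + 396*y + 756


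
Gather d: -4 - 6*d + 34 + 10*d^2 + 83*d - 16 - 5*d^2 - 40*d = 5*d^2 + 37*d + 14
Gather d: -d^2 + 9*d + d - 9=-d^2 + 10*d - 9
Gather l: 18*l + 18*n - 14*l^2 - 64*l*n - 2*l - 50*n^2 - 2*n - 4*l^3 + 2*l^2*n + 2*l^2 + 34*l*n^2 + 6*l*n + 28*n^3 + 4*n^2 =-4*l^3 + l^2*(2*n - 12) + l*(34*n^2 - 58*n + 16) + 28*n^3 - 46*n^2 + 16*n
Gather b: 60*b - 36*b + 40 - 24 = 24*b + 16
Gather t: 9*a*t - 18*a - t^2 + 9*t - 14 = -18*a - t^2 + t*(9*a + 9) - 14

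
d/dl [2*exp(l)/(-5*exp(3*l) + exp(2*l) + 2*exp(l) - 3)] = 2*(10*exp(3*l) - exp(2*l) - 3)*exp(l)/(25*exp(6*l) - 10*exp(5*l) - 19*exp(4*l) + 34*exp(3*l) - 2*exp(2*l) - 12*exp(l) + 9)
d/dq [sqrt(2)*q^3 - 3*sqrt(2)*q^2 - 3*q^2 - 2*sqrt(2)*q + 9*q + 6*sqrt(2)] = 3*sqrt(2)*q^2 - 6*sqrt(2)*q - 6*q - 2*sqrt(2) + 9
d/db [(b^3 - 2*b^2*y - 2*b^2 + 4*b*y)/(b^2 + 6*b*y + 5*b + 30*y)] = (-b*(2*b + 6*y + 5)*(b^2 - 2*b*y - 2*b + 4*y) + (b^2 + 6*b*y + 5*b + 30*y)*(3*b^2 - 4*b*y - 4*b + 4*y))/(b^2 + 6*b*y + 5*b + 30*y)^2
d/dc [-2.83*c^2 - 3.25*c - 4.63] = -5.66*c - 3.25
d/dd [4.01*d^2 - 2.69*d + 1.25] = 8.02*d - 2.69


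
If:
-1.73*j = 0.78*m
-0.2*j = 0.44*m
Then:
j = 0.00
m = 0.00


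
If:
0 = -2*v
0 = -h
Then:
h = 0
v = 0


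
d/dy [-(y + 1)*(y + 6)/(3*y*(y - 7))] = 2*(7*y^2 + 6*y - 21)/(3*y^2*(y^2 - 14*y + 49))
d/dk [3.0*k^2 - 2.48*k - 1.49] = 6.0*k - 2.48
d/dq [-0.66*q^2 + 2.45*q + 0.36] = 2.45 - 1.32*q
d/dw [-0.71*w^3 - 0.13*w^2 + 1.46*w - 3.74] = -2.13*w^2 - 0.26*w + 1.46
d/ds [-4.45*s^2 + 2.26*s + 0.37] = 2.26 - 8.9*s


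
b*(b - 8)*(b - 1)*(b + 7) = b^4 - 2*b^3 - 55*b^2 + 56*b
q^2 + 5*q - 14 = (q - 2)*(q + 7)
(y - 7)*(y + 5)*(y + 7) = y^3 + 5*y^2 - 49*y - 245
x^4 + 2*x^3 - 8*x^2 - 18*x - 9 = (x - 3)*(x + 1)^2*(x + 3)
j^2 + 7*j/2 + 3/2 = (j + 1/2)*(j + 3)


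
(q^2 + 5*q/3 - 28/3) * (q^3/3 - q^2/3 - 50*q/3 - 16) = q^5/3 + 2*q^4/9 - 61*q^3/3 - 122*q^2/3 + 1160*q/9 + 448/3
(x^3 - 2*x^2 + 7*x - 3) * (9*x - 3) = 9*x^4 - 21*x^3 + 69*x^2 - 48*x + 9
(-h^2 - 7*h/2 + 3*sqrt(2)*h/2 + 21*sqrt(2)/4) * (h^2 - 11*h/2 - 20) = -h^4 + 2*h^3 + 3*sqrt(2)*h^3/2 - 3*sqrt(2)*h^2 + 157*h^2/4 - 471*sqrt(2)*h/8 + 70*h - 105*sqrt(2)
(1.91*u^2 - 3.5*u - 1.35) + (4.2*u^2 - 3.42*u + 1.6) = 6.11*u^2 - 6.92*u + 0.25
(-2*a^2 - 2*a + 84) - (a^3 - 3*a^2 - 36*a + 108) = -a^3 + a^2 + 34*a - 24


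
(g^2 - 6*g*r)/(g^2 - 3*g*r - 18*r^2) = g/(g + 3*r)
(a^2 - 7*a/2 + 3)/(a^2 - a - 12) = (-a^2 + 7*a/2 - 3)/(-a^2 + a + 12)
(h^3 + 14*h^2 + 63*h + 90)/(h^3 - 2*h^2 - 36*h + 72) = (h^2 + 8*h + 15)/(h^2 - 8*h + 12)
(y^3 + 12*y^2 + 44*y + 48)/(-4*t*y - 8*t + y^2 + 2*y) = (y^2 + 10*y + 24)/(-4*t + y)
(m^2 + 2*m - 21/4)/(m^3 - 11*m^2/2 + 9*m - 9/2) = (m + 7/2)/(m^2 - 4*m + 3)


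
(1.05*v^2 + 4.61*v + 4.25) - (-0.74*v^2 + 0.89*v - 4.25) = 1.79*v^2 + 3.72*v + 8.5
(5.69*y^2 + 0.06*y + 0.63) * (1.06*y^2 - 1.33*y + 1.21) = 6.0314*y^4 - 7.5041*y^3 + 7.4729*y^2 - 0.7653*y + 0.7623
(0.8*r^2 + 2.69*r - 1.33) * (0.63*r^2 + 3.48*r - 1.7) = 0.504*r^4 + 4.4787*r^3 + 7.1633*r^2 - 9.2014*r + 2.261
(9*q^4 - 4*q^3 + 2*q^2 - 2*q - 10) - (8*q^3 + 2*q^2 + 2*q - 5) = 9*q^4 - 12*q^3 - 4*q - 5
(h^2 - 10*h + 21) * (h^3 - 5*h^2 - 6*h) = h^5 - 15*h^4 + 65*h^3 - 45*h^2 - 126*h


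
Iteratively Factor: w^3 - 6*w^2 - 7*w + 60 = (w - 5)*(w^2 - w - 12) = (w - 5)*(w + 3)*(w - 4)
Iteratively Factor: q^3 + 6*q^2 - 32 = (q - 2)*(q^2 + 8*q + 16) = (q - 2)*(q + 4)*(q + 4)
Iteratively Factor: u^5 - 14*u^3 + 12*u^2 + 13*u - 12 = (u + 1)*(u^4 - u^3 - 13*u^2 + 25*u - 12) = (u - 3)*(u + 1)*(u^3 + 2*u^2 - 7*u + 4) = (u - 3)*(u + 1)*(u + 4)*(u^2 - 2*u + 1) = (u - 3)*(u - 1)*(u + 1)*(u + 4)*(u - 1)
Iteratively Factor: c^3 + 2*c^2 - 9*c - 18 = (c - 3)*(c^2 + 5*c + 6) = (c - 3)*(c + 2)*(c + 3)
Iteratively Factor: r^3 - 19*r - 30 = (r - 5)*(r^2 + 5*r + 6) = (r - 5)*(r + 3)*(r + 2)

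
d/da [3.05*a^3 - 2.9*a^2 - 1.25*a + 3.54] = 9.15*a^2 - 5.8*a - 1.25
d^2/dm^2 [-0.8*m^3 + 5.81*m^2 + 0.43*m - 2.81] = 11.62 - 4.8*m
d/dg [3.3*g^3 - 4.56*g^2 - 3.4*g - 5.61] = 9.9*g^2 - 9.12*g - 3.4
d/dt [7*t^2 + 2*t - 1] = 14*t + 2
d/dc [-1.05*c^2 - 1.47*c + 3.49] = -2.1*c - 1.47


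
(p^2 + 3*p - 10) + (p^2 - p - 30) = 2*p^2 + 2*p - 40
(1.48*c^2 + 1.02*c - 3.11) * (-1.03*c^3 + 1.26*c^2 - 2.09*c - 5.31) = -1.5244*c^5 + 0.8142*c^4 + 1.3953*c^3 - 13.9092*c^2 + 1.0837*c + 16.5141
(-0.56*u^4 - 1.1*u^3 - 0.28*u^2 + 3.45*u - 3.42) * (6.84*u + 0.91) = -3.8304*u^5 - 8.0336*u^4 - 2.9162*u^3 + 23.3432*u^2 - 20.2533*u - 3.1122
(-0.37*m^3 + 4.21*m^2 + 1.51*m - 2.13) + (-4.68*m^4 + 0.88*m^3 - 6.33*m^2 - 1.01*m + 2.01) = -4.68*m^4 + 0.51*m^3 - 2.12*m^2 + 0.5*m - 0.12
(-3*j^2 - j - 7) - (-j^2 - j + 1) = -2*j^2 - 8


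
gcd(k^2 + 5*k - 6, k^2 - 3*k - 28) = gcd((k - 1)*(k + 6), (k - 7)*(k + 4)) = 1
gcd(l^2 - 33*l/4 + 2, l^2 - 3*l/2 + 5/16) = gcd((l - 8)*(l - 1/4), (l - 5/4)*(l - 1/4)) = l - 1/4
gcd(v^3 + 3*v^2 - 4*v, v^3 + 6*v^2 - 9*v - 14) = 1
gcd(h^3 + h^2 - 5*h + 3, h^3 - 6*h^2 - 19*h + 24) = h^2 + 2*h - 3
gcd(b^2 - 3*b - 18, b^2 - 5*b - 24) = b + 3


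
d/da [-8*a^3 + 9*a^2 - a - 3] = -24*a^2 + 18*a - 1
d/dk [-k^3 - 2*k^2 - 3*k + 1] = -3*k^2 - 4*k - 3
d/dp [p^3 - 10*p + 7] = 3*p^2 - 10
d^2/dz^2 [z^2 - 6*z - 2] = 2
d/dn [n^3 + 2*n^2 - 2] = n*(3*n + 4)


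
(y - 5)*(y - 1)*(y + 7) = y^3 + y^2 - 37*y + 35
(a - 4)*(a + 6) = a^2 + 2*a - 24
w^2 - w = w*(w - 1)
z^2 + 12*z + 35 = (z + 5)*(z + 7)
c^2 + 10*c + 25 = (c + 5)^2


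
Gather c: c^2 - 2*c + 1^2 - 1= c^2 - 2*c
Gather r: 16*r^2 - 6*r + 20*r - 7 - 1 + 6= 16*r^2 + 14*r - 2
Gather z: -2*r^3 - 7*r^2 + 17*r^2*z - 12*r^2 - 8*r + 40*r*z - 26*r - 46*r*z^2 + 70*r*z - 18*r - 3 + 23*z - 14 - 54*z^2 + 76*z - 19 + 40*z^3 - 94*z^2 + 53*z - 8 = -2*r^3 - 19*r^2 - 52*r + 40*z^3 + z^2*(-46*r - 148) + z*(17*r^2 + 110*r + 152) - 44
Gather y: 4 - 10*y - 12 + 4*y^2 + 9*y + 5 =4*y^2 - y - 3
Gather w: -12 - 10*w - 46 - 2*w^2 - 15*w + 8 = -2*w^2 - 25*w - 50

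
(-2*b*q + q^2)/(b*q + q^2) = (-2*b + q)/(b + q)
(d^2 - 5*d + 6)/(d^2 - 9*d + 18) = (d - 2)/(d - 6)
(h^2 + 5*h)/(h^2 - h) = (h + 5)/(h - 1)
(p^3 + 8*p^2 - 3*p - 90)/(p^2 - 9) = (p^2 + 11*p + 30)/(p + 3)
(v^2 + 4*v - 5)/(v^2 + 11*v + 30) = (v - 1)/(v + 6)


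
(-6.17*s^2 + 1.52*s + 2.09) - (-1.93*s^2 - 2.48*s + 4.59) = -4.24*s^2 + 4.0*s - 2.5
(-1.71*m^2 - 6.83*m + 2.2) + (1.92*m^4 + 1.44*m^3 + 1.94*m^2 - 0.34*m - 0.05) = 1.92*m^4 + 1.44*m^3 + 0.23*m^2 - 7.17*m + 2.15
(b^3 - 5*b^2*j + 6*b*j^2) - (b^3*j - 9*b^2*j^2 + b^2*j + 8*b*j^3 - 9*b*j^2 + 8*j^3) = -b^3*j + b^3 + 9*b^2*j^2 - 6*b^2*j - 8*b*j^3 + 15*b*j^2 - 8*j^3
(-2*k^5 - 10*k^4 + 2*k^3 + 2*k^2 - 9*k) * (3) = -6*k^5 - 30*k^4 + 6*k^3 + 6*k^2 - 27*k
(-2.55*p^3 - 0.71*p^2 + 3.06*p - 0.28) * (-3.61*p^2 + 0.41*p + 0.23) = 9.2055*p^5 + 1.5176*p^4 - 11.9242*p^3 + 2.1021*p^2 + 0.589*p - 0.0644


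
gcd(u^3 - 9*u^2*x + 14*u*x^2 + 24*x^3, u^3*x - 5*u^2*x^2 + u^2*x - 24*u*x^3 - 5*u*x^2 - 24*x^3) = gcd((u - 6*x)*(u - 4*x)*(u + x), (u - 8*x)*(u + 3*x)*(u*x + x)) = 1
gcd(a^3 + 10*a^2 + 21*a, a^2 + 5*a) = a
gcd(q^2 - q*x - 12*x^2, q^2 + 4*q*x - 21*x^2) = 1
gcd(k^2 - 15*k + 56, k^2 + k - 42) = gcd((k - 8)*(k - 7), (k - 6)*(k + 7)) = 1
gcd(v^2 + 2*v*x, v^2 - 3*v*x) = v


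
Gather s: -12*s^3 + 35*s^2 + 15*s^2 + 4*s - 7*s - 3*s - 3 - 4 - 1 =-12*s^3 + 50*s^2 - 6*s - 8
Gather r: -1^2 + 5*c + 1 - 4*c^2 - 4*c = -4*c^2 + c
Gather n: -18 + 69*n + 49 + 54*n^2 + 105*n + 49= 54*n^2 + 174*n + 80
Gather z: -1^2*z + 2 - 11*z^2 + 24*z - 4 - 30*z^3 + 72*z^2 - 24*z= -30*z^3 + 61*z^2 - z - 2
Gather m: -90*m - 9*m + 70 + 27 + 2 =99 - 99*m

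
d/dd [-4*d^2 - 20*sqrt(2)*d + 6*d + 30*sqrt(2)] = -8*d - 20*sqrt(2) + 6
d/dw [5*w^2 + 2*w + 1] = 10*w + 2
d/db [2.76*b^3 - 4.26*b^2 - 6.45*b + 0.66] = 8.28*b^2 - 8.52*b - 6.45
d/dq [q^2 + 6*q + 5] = 2*q + 6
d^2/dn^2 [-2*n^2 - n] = -4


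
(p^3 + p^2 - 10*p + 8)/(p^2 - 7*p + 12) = (p^3 + p^2 - 10*p + 8)/(p^2 - 7*p + 12)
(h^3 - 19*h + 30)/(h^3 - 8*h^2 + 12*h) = (h^2 + 2*h - 15)/(h*(h - 6))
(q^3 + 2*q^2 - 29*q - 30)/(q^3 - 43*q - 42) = (q - 5)/(q - 7)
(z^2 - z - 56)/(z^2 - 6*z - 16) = (z + 7)/(z + 2)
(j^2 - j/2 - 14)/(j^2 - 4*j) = (j + 7/2)/j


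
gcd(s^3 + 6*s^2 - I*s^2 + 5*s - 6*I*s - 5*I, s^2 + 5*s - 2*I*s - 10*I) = s + 5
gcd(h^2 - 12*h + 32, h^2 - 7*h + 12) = h - 4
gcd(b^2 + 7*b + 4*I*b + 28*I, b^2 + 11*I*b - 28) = b + 4*I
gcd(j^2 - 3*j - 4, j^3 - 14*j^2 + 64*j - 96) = j - 4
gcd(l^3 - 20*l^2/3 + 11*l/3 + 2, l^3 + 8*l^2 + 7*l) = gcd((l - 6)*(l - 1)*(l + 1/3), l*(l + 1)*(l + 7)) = 1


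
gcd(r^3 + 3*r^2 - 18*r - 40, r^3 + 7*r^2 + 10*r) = r^2 + 7*r + 10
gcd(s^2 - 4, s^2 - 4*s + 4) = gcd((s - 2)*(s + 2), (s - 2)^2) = s - 2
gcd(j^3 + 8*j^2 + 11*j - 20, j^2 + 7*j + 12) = j + 4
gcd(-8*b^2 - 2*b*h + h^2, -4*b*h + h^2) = 4*b - h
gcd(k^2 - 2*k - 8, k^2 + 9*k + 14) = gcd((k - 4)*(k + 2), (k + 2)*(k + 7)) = k + 2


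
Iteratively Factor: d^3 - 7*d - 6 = (d - 3)*(d^2 + 3*d + 2) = (d - 3)*(d + 2)*(d + 1)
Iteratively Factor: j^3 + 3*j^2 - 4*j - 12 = (j - 2)*(j^2 + 5*j + 6) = (j - 2)*(j + 2)*(j + 3)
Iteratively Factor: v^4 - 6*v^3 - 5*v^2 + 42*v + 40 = (v - 5)*(v^3 - v^2 - 10*v - 8) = (v - 5)*(v - 4)*(v^2 + 3*v + 2) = (v - 5)*(v - 4)*(v + 2)*(v + 1)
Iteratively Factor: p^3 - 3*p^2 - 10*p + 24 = (p - 4)*(p^2 + p - 6) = (p - 4)*(p + 3)*(p - 2)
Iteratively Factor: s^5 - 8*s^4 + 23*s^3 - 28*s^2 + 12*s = (s - 2)*(s^4 - 6*s^3 + 11*s^2 - 6*s) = (s - 2)*(s - 1)*(s^3 - 5*s^2 + 6*s) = (s - 2)^2*(s - 1)*(s^2 - 3*s) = s*(s - 2)^2*(s - 1)*(s - 3)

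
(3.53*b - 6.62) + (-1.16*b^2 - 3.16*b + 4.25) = -1.16*b^2 + 0.37*b - 2.37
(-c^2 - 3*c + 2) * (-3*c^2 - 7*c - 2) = 3*c^4 + 16*c^3 + 17*c^2 - 8*c - 4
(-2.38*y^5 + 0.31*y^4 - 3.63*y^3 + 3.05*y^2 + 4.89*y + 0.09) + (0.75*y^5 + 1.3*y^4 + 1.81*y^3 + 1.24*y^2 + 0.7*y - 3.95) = -1.63*y^5 + 1.61*y^4 - 1.82*y^3 + 4.29*y^2 + 5.59*y - 3.86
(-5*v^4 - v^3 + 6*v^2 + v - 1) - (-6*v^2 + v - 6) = -5*v^4 - v^3 + 12*v^2 + 5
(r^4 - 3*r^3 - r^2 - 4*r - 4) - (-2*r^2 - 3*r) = r^4 - 3*r^3 + r^2 - r - 4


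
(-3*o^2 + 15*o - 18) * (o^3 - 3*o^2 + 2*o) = -3*o^5 + 24*o^4 - 69*o^3 + 84*o^2 - 36*o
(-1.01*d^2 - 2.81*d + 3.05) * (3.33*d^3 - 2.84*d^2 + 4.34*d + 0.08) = -3.3633*d^5 - 6.4889*d^4 + 13.7535*d^3 - 20.9382*d^2 + 13.0122*d + 0.244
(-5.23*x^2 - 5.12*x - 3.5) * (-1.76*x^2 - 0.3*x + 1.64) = 9.2048*x^4 + 10.5802*x^3 - 0.8812*x^2 - 7.3468*x - 5.74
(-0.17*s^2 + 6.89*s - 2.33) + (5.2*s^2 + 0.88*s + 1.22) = 5.03*s^2 + 7.77*s - 1.11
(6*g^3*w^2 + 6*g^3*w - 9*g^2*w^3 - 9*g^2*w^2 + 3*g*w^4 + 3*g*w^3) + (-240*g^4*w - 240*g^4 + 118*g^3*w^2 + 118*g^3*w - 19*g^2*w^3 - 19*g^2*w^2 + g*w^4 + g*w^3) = -240*g^4*w - 240*g^4 + 124*g^3*w^2 + 124*g^3*w - 28*g^2*w^3 - 28*g^2*w^2 + 4*g*w^4 + 4*g*w^3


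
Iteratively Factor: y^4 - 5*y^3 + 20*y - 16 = (y - 4)*(y^3 - y^2 - 4*y + 4) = (y - 4)*(y - 1)*(y^2 - 4) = (y - 4)*(y - 1)*(y + 2)*(y - 2)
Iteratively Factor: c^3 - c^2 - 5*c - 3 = (c + 1)*(c^2 - 2*c - 3) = (c + 1)^2*(c - 3)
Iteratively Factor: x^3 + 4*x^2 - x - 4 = (x - 1)*(x^2 + 5*x + 4) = (x - 1)*(x + 1)*(x + 4)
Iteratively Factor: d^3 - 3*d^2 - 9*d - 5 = (d + 1)*(d^2 - 4*d - 5) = (d + 1)^2*(d - 5)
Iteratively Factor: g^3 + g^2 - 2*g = (g)*(g^2 + g - 2) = g*(g + 2)*(g - 1)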